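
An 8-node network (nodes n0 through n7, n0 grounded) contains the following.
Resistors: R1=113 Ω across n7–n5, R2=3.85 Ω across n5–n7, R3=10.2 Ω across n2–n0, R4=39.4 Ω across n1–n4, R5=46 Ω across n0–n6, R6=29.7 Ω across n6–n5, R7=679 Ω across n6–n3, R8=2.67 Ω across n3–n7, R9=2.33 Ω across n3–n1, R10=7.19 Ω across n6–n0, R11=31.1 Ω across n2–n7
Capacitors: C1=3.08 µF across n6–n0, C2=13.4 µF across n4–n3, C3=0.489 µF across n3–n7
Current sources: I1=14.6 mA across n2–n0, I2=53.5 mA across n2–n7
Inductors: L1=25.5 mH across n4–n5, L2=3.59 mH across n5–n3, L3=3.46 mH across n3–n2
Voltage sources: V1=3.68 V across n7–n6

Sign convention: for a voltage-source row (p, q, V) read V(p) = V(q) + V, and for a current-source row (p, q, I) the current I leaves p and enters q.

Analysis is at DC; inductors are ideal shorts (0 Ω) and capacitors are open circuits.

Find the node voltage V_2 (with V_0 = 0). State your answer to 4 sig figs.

MNA unknowns: 7 node voltages V₁..V_7 plus 4 source currents (L1, L2, L3, V1)
R1: Y=0.008850 on G[7,5]
R2: Y=0.2597 on G[5,7]
R3: Y=0.09804 on G[2,0]
C1: Y=0.000 on G[6,0]
R4: Y=0.02538 on G[1,4]
I1: z[2]−=0.0146, z[0]+=0.0146
C2: Y=0.000 on G[4,3]
C3: Y=0.000 on G[3,7]
L1: row V4−V5=0, i_L1 at 4,5
R5: Y=0.02174 on G[0,6]
R6: Y=0.03367 on G[6,5]
R7: Y=0.001473 on G[6,3]
R8: Y=0.3745 on G[3,7]
L2: row V5−V3=0, i_L2 at 5,3
R9: Y=0.4292 on G[3,1]
L3: row V3−V2=0, i_L3 at 3,2
R10: Y=0.1391 on G[6,0]
R11: Y=0.03215 on G[2,7]
I2: z[2]−=0.0535, z[7]+=0.0535
V1: row V7−V6=3.68, i_V1 at 7,6
solve → V1=1.895, V2=1.895, V3=1.895, V4=1.895, V5=1.895, V6=-1.246, V7=2.434
aux → i_L1=0.000, i_L2=0.03913, i_L3=0.2365, i_V1=-0.3107

1.895 V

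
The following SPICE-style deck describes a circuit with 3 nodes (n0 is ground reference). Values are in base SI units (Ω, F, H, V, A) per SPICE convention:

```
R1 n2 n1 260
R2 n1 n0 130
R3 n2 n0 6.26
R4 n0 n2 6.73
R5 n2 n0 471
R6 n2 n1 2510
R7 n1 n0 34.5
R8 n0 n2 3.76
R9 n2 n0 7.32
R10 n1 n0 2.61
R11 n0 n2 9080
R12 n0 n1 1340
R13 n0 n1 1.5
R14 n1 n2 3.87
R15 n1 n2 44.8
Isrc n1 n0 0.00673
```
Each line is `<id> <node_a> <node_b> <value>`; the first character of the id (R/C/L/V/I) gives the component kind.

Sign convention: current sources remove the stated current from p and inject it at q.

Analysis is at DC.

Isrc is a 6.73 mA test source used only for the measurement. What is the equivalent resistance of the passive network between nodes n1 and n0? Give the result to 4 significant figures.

R_eq = 0.7747 Ω

Apply KCL at each of the 2 non-ground nodes and solve the resulting linear system.
Node n1: branches {R1, R2, R6, R7, R10, R12, R13, R14, R15, Isrc} → V_1 = -0.005214
Node n2: branches {R1, R3, R4, R5, R6, R8, R9, R11, R14, R15} → V_2 = -0.001489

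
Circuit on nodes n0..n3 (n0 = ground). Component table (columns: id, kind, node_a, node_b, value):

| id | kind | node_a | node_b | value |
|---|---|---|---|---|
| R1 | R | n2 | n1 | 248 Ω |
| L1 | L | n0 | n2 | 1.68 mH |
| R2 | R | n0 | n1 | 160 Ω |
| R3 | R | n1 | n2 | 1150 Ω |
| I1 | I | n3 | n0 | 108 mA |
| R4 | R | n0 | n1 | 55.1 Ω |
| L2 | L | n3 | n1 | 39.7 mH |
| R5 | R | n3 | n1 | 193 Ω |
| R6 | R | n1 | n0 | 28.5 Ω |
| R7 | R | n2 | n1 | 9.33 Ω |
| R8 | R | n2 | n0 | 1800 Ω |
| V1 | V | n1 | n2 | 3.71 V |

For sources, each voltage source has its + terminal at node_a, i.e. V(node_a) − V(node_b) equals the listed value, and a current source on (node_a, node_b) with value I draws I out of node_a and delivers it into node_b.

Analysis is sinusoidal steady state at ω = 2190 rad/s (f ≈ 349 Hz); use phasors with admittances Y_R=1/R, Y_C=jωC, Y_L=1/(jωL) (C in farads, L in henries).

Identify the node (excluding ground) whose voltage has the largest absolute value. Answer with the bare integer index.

3

MNA unknowns: 3 node voltages V₁..V_3 plus 1 source current (V1)
R1: Y=0.004032+0.000j on G[2,1]
L1: Y=0.000-0.2718j on G[0,2]
R2: Y=0.006250+0.000j on G[0,1]
R3: Y=0.0008696+0.000j on G[1,2]
I1: z[3]−=0.108, z[0]+=0.108
R4: Y=0.01815+0.000j on G[0,1]
L2: Y=0.000-0.01150j on G[3,1]
R5: Y=0.005181+0.000j on G[3,1]
R6: Y=0.03509+0.000j on G[1,0]
R7: Y=0.1072+0.000j on G[2,1]
R8: Y=0.0005556+0.000j on G[2,0]
V1: row V1−V2=3.71, i_V1 at 1,2
solve → V1=3.455-1.153j, V2=-0.2547-1.153j, V3=-0.06108-8.959j
aux → i_V1=-0.7294+0.06859j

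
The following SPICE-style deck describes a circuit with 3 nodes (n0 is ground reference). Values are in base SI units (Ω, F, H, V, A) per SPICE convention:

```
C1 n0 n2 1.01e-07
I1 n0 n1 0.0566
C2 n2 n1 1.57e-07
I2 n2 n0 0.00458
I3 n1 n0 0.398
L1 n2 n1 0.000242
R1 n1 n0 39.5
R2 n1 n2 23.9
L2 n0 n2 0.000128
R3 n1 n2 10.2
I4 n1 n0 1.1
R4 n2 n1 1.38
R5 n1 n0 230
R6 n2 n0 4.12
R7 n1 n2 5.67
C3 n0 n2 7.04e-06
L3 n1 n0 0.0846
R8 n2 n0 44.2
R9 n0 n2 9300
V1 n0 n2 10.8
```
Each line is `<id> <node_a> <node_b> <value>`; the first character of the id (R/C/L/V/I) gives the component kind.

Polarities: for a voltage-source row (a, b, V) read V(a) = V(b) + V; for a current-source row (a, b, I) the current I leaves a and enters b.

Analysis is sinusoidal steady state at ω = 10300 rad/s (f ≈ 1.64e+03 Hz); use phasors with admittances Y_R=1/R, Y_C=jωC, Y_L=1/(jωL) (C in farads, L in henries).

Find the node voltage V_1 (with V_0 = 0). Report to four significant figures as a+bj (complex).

-11.71-0.3539j V

Element admittances at ω=10300 rad/s:
  Y(C1) = 0.000+0.001040j S between n0,n2
  I1: injects 0.0566 A into n1 (from n0)
  Y(C2) = 0.000+0.001617j S between n2,n1
  I2: injects 0.00458 A into n0 (from n2)
  I3: injects 0.398 A into n0 (from n1)
  Y(L1) = 0.000-0.4012j S between n2,n1
  Y(R1) = 0.02532+0.000j S between n1,n0
  Y(R2) = 0.04184+0.000j S between n1,n2
  Y(L2) = 0.000-0.7585j S between n0,n2
  Y(R3) = 0.09804+0.000j S between n1,n2
  I4: injects 1.1 A into n0 (from n1)
  Y(R4) = 0.7246+0.000j S between n2,n1
  Y(R5) = 0.004348+0.000j S between n1,n0
  Y(R6) = 0.2427+0.000j S between n2,n0
  Y(R7) = 0.1764+0.000j S between n1,n2
  Y(C3) = 0.000+0.07251j S between n0,n2
  Y(L3) = 0.000-0.001148j S between n1,n0
  Y(R8) = 0.02262+0.000j S between n2,n0
  Y(R9) = 0.0001075+0.000j S between n0,n2
  V1: constraint V(n0)−V(n2) = 10.8
Assemble and solve the 3×3 MNA system:
  V(n1)=-11.71-0.3539j  V(n2)=-10.80+0.000j
  i(V1)=-1.769+7.400j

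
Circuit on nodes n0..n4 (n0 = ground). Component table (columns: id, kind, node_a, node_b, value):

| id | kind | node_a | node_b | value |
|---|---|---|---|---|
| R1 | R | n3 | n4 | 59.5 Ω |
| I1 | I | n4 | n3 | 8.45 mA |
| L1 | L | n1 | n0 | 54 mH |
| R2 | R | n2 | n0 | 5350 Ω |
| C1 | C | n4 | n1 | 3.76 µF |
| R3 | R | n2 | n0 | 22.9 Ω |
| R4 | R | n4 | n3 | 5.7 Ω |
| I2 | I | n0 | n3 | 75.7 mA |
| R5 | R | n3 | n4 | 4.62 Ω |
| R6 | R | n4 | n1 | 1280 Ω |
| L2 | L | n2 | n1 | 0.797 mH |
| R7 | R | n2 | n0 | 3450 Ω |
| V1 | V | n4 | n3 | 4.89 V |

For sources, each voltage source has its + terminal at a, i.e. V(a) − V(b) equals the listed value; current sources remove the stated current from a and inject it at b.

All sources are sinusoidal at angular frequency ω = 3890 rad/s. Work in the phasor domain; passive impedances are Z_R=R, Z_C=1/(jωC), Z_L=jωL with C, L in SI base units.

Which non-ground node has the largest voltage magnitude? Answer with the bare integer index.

3

Element admittances at ω=3890 rad/s:
  Y(R1) = 0.01681+0.000j S between n3,n4
  I1: injects 0.00845 A into n3 (from n4)
  Y(L1) = 0.000-0.004761j S between n1,n0
  Y(R2) = 0.0001869+0.000j S between n2,n0
  Y(C1) = 0.000+0.01463j S between n4,n1
  Y(R3) = 0.04367+0.000j S between n2,n0
  Y(R4) = 0.1754+0.000j S between n4,n3
  I2: injects 0.0757 A into n3 (from n0)
  Y(R5) = 0.2165+0.000j S between n3,n4
  Y(R6) = 0.0007813+0.000j S between n4,n1
  Y(L2) = 0.000-0.3225j S between n2,n1
  Y(R7) = 0.0002899+0.000j S between n2,n0
  V1: constraint V(n4)−V(n3) = 4.89
Assemble and solve the 5×5 MNA system:
  V(n1)=1.647+0.4063j  V(n2)=1.671+0.1776j  V(n3)=-2.968-4.755j  V(n4)=1.922-4.755j
  i(V1)=-2.083+0.000j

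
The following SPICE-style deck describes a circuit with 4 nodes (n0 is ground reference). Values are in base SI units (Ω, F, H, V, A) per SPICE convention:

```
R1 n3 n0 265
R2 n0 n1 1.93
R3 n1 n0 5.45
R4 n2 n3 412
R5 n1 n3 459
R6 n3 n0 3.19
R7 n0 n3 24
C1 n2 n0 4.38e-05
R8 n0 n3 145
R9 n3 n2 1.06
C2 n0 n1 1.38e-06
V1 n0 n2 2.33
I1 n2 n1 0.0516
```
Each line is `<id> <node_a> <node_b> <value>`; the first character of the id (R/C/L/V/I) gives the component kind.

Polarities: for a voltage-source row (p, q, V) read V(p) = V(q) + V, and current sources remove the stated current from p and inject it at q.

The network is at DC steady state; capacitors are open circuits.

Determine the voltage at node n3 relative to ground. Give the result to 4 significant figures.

Element admittances at DC:
  Y(R1) = 0.003774 S between n3,n0
  Y(R2) = 0.5181 S between n0,n1
  Y(R3) = 0.1835 S between n1,n0
  Y(R4) = 0.002427 S between n2,n3
  Y(R5) = 0.002179 S between n1,n3
  Y(R6) = 0.3135 S between n3,n0
  Y(R7) = 0.04167 S between n0,n3
  Y(C1) = 0.000 S between n2,n0
  Y(R8) = 0.006897 S between n0,n3
  Y(R9) = 0.9434 S between n3,n2
  Y(C2) = 0.000 S between n0,n1
  V1: constraint V(n0)−V(n2) = 2.33
  I1: injects 0.0516 A into n1 (from n2)
Assemble and solve the 4×4 MNA system:
  V(n1)=0.06812  V(n2)=-2.330  V(n3)=-1.677
  i(V1)=-0.5658

-1.677 V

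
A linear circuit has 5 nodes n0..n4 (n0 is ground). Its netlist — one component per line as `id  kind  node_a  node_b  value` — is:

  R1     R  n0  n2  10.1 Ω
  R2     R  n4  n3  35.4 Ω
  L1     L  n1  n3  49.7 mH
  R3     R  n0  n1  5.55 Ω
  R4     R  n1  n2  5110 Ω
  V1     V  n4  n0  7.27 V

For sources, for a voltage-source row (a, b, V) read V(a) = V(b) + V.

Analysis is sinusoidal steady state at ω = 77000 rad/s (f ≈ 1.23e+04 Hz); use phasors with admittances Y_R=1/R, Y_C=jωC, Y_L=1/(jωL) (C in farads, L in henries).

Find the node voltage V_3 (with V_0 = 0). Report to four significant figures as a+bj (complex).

7.269+0.06724j V

Element admittances at ω=77000 rad/s:
  Y(R1) = 0.09901+0.000j S between n0,n2
  Y(R2) = 0.02825+0.000j S between n4,n3
  Y(L1) = 0.000-0.0002613j S between n1,n3
  Y(R3) = 0.1802+0.000j S between n0,n1
  Y(R4) = 0.0001957+0.000j S between n1,n2
  V1: constraint V(n4)−V(n0) = 7.27
Assemble and solve the 5×5 MNA system:
  V(n1)=0.0001127-0.01053j  V(n2)=2.223e-07-2.077e-05j  V(n3)=7.269+0.06724j  V(n4)=7.270+0.000j
  i(V1)=-2.032e-05+0.001899j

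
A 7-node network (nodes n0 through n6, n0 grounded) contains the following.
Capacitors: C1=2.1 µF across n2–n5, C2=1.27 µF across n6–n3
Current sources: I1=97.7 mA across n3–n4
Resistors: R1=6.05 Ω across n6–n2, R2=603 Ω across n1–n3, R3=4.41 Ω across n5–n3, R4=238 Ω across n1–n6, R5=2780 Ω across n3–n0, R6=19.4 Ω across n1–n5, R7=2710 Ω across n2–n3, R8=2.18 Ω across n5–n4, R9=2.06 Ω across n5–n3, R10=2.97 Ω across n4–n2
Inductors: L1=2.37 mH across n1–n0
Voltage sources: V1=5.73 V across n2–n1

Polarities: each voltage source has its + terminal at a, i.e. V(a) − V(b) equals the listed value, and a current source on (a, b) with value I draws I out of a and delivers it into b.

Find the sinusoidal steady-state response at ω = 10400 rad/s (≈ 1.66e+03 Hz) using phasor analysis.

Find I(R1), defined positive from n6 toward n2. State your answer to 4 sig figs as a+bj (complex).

-0.02761-0.01731j A

Apply KCL at each of the 6 non-ground nodes and solve the resulting linear system.
Node n1: branches {R2, L1, R4, R6, V1} → V_1 = 0.001584-0.03742j
Node n2: branches {C1, R1, R7, R10, V1} → V_2 = 5.732-0.03742j
Node n3: branches {I1, R2, R3, C2, R5, R7, R9} → V_3 = 4.221+0.1786j
Node n4: branches {I1, R8, R10} → V_4 = 5.065+0.07320j
Node n5: branches {C1, R3, R6, R8, R9} → V_5 = 4.363+0.1544j
Node n6: branches {R1, R4, C2} → V_6 = 5.565-0.1421j
Source currents: i(V1)=-0.2567-0.009870j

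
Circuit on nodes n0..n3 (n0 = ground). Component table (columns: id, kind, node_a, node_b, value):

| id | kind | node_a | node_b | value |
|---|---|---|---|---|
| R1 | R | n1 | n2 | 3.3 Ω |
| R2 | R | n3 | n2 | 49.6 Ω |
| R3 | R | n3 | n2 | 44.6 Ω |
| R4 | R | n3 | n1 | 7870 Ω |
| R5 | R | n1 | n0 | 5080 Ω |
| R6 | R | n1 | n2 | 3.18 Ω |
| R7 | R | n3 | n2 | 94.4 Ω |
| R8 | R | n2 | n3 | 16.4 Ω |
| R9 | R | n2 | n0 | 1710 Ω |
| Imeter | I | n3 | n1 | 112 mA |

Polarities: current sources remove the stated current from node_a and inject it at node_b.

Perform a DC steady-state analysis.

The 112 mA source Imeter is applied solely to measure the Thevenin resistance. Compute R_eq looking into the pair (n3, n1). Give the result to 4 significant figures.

MNA unknowns: 3 node voltages V₁..V_3
R1: Y=0.3030 on G[1,2]
R2: Y=0.02016 on G[3,2]
R3: Y=0.02242 on G[3,2]
R4: Y=0.0001271 on G[3,1]
R5: Y=0.0001969 on G[1,0]
R6: Y=0.3145 on G[1,2]
R7: Y=0.01059 on G[3,2]
R8: Y=0.06098 on G[2,3]
R9: Y=0.0005848 on G[2,0]
Imeter: z[3]−=0.112, z[1]+=0.112
solve → V1=0.1355, V2=-0.04561, V3=-1.025

R_eq = 10.37 Ω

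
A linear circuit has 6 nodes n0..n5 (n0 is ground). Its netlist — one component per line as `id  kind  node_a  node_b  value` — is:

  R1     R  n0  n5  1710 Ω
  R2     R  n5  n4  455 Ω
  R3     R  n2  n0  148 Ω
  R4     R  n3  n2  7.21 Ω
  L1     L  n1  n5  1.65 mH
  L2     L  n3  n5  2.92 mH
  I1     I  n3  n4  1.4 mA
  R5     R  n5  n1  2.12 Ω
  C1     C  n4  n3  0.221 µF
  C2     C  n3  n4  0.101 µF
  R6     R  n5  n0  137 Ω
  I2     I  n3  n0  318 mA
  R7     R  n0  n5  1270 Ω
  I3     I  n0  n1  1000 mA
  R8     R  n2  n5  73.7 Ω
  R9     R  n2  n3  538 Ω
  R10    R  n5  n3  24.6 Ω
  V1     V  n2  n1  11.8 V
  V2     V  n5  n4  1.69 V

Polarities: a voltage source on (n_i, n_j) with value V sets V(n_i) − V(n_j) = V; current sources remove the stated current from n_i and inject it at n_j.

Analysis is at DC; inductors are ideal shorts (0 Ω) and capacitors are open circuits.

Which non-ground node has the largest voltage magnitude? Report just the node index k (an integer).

MNA unknowns: 5 node voltages V₁..V_5 plus 4 source currents (L1, L2, V1, V2)
R1: Y=0.0005848 on G[0,5]
R2: Y=0.002198 on G[5,4]
R3: Y=0.006757 on G[2,0]
R4: Y=0.1387 on G[3,2]
L1: row V1−V5=0, i_L1 at 1,5
L2: row V3−V5=0, i_L2 at 3,5
I1: z[3]−=0.0014, z[4]+=0.0014
R5: Y=0.4717 on G[5,1]
C1: Y=0.000 on G[4,3]
C2: Y=0.000 on G[3,4]
R6: Y=0.007299 on G[5,0]
I2: z[3]−=0.318, z[0]+=0.318
R7: Y=0.0007874 on G[0,5]
I3: z[0]−=1, z[1]+=1
R8: Y=0.01357 on G[2,5]
R9: Y=0.001859 on G[2,3]
R10: Y=0.04065 on G[5,3]
V1: row V2−V1=11.8, i_V1 at 2,1
V2: row V5−V4=1.69, i_V2 at 5,4
solve → V1=39.04, V2=50.84, V3=39.04, V4=37.35, V5=39.04
aux → i_L1=-1.162, i_L2=1.339, i_V1=-2.162, i_V2=-0.005114

2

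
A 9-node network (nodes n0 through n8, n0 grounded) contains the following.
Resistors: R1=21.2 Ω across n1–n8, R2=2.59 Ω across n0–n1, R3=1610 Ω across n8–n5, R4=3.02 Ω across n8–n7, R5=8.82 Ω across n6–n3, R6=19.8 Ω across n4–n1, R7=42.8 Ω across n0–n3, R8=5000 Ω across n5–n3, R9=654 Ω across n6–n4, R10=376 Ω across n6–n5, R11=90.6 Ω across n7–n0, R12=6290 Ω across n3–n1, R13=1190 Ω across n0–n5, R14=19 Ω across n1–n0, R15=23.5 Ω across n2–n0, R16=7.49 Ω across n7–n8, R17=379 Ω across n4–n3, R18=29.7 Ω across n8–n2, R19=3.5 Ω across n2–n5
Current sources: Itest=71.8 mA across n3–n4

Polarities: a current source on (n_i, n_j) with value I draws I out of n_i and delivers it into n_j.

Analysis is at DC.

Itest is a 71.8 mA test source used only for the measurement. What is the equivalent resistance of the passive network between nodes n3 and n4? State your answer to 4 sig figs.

R_eq = 48.16 Ω

MNA unknowns: 8 node voltages V₁..V_8
R1: Y=0.04717 on G[1,8]
R2: Y=0.3861 on G[0,1]
R3: Y=0.0006211 on G[8,5]
R4: Y=0.3311 on G[8,7]
R5: Y=0.1134 on G[6,3]
R6: Y=0.05051 on G[4,1]
R7: Y=0.02336 on G[0,3]
R8: Y=0.0002000 on G[5,3]
R9: Y=0.001529 on G[6,4]
R10: Y=0.002660 on G[6,5]
R11: Y=0.01104 on G[7,0]
R12: Y=0.0001590 on G[3,1]
R13: Y=0.0008403 on G[0,5]
R14: Y=0.05263 on G[1,0]
R15: Y=0.04255 on G[2,0]
R16: Y=0.1335 on G[7,8]
R17: Y=0.002639 on G[4,3]
R18: Y=0.03367 on G[8,2]
R19: Y=0.2857 on G[2,5]
Itest: z[3]−=0.0718, z[4]+=0.0718
solve → V1=0.1216, V2=-0.05638, V3=-2.197, V4=1.261, V5=-0.07627, V6=-2.105, V7=0.04015, V8=0.04110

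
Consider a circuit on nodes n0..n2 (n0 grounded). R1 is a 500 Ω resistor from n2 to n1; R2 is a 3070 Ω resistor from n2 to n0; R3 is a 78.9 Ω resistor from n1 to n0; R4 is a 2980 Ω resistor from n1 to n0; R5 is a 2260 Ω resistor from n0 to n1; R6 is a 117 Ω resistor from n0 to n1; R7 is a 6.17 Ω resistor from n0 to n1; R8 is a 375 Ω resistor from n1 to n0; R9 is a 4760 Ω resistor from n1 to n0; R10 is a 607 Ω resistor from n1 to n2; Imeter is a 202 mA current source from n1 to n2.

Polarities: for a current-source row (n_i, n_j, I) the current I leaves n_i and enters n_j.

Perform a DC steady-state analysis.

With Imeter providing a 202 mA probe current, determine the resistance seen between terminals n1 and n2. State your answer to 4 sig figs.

R_eq = 251.7 Ω

Element admittances at DC:
  Y(R1) = 0.002000 S between n2,n1
  Y(R2) = 0.0003257 S between n2,n0
  Y(R3) = 0.01267 S between n1,n0
  Y(R4) = 0.0003356 S between n1,n0
  Y(R5) = 0.0004425 S between n0,n1
  Y(R6) = 0.008547 S between n0,n1
  Y(R7) = 0.1621 S between n0,n1
  Y(R8) = 0.002667 S between n1,n0
  Y(R9) = 0.0002101 S between n1,n0
  Y(R10) = 0.001647 S between n1,n2
  Imeter: injects 0.202 A into n2 (from n1)
Assemble and solve the 2×2 MNA system:
  V(n1)=-0.08844  V(n2)=50.76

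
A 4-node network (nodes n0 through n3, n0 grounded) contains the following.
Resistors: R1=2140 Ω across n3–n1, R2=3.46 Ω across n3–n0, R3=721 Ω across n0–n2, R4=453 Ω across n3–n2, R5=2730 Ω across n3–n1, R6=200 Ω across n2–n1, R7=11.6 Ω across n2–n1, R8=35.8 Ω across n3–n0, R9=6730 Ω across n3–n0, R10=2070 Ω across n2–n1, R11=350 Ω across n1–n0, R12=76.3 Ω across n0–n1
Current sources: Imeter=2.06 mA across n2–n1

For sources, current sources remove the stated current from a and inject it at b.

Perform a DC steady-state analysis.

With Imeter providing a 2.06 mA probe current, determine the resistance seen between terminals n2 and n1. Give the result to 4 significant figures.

MNA unknowns: 3 node voltages V₁..V_3
R1: Y=0.0004673 on G[3,1]
R2: Y=0.2890 on G[3,0]
R3: Y=0.001387 on G[0,2]
R4: Y=0.002208 on G[3,2]
R5: Y=0.0003663 on G[3,1]
R6: Y=0.005000 on G[2,1]
R7: Y=0.08621 on G[2,1]
R8: Y=0.02793 on G[3,0]
R9: Y=0.0001486 on G[3,0]
R10: Y=0.0004831 on G[2,1]
R11: Y=0.002857 on G[1,0]
R12: Y=0.01311 on G[0,1]
Imeter: z[2]−=0.00206, z[1]+=0.00206
solve → V1=0.003820, V2=-0.01795, V3=-0.0001138

R_eq = 10.57 Ω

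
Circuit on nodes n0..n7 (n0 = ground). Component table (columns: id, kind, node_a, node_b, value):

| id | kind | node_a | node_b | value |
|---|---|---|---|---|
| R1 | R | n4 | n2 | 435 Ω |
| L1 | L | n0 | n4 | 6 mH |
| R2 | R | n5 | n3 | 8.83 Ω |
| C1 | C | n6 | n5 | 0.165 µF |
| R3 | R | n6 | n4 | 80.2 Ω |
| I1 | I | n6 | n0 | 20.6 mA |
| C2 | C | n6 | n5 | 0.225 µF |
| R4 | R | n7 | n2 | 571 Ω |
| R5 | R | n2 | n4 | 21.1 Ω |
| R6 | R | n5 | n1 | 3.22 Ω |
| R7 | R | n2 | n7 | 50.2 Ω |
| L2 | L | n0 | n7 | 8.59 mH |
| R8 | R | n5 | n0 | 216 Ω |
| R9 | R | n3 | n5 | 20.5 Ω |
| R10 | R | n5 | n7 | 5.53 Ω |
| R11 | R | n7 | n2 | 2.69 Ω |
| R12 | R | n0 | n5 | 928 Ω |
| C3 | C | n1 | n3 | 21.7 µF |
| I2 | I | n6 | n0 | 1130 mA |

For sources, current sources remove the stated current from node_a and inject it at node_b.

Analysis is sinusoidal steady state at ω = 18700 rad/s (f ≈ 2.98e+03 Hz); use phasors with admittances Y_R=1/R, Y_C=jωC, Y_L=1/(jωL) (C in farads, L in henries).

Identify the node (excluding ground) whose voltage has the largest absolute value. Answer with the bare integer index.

6

MNA unknowns: 7 node voltages V₁..V_7
R1: Y=0.002299+0.000j on G[4,2]
L1: Y=0.000-0.008913j on G[0,4]
R2: Y=0.1133+0.000j on G[5,3]
C1: Y=0.000+0.003086j on G[6,5]
R3: Y=0.01247+0.000j on G[6,4]
I1: z[6]−=0.0206, z[0]+=0.0206
C2: Y=0.000+0.004207j on G[6,5]
R4: Y=0.001751+0.000j on G[7,2]
R5: Y=0.04739+0.000j on G[2,4]
R6: Y=0.3106+0.000j on G[5,1]
R7: Y=0.01992+0.000j on G[2,7]
L2: Y=0.000-0.006225j on G[0,7]
R8: Y=0.004630+0.000j on G[5,0]
R9: Y=0.04878+0.000j on G[3,5]
R10: Y=0.1808+0.000j on G[5,7]
R11: Y=0.3717+0.000j on G[7,2]
R12: Y=0.001078+0.000j on G[0,5]
C3: Y=0.000+0.4058j on G[1,3]
I2: z[6]−=1.13, z[0]+=1.13
solve → V1=-24.58-70.61j, V2=-24.07-69.42j, V3=-24.58-70.61j, V4=-28.82-64.43j, V5=-24.58-70.61j, V6=-93.80-23.94j, V7=-23.47-70.05j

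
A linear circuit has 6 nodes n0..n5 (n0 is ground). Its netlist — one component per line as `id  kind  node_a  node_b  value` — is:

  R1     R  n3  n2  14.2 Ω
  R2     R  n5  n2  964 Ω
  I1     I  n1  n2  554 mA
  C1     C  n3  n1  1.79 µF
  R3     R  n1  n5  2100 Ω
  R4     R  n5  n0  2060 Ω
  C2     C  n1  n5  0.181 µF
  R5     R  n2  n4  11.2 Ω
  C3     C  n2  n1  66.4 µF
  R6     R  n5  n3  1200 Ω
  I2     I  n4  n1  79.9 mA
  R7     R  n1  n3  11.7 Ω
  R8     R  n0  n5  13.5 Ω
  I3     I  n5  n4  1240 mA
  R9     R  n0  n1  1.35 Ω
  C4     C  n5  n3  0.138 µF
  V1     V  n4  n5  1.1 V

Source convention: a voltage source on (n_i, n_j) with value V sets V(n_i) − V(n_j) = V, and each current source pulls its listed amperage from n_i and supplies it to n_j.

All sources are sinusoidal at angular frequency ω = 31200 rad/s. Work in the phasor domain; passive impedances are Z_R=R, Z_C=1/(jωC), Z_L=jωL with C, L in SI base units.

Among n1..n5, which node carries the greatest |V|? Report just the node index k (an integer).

Element admittances at ω=31200 rad/s:
  Y(R1) = 0.07042+0.000j S between n3,n2
  Y(R2) = 0.001037+0.000j S between n5,n2
  I1: injects 0.554 A into n2 (from n1)
  Y(C1) = 0.000+0.05585j S between n3,n1
  Y(R3) = 0.0004762+0.000j S between n1,n5
  Y(R4) = 0.0004854+0.000j S between n5,n0
  Y(C2) = 0.000+0.005647j S between n1,n5
  Y(R5) = 0.08929+0.000j S between n2,n4
  Y(C3) = 0.000+2.072j S between n2,n1
  Y(R6) = 0.0008333+0.000j S between n5,n3
  I2: injects 0.0799 A into n1 (from n4)
  Y(R7) = 0.08547+0.000j S between n1,n3
  Y(R8) = 0.07407+0.000j S between n0,n5
  I3: injects 1.24 A into n4 (from n5)
  Y(R9) = 0.7407+0.000j S between n0,n1
  Y(C4) = 0.000+0.004306j S between n5,n3
  V1: constraint V(n4)−V(n5) = 1.1
Assemble and solve the 6×6 MNA system:
  V(n1)=0.1017+0.007497j  V(n2)=0.1142-0.2562j  V(n3)=0.05340-0.1234j  V(n4)=0.08935-0.07448j  V(n5)=-1.011-0.07448j
  i(V1)=1.162-0.01623j

5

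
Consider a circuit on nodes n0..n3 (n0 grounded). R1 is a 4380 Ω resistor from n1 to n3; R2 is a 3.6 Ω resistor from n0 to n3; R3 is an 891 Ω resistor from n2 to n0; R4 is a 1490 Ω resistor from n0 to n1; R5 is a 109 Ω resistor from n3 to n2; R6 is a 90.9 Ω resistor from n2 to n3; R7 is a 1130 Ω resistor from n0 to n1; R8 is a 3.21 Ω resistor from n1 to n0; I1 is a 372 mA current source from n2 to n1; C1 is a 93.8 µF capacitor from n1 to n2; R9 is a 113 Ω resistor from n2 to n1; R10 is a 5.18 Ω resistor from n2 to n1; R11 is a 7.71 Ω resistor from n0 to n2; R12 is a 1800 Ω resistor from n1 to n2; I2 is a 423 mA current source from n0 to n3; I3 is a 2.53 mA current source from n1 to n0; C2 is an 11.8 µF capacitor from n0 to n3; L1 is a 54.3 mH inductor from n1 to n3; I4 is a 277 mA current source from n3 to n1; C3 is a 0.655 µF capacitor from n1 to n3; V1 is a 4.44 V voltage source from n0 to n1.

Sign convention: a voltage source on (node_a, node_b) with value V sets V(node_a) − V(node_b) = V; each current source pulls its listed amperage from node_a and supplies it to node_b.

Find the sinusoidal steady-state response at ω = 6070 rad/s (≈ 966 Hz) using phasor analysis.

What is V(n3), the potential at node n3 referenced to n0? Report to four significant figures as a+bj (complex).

0.1813-0.08415j V

Apply KCL at each of the 3 non-ground nodes and solve the resulting linear system.
Node n1: branches {R1, R4, R7, R8, I1, C1, R9, R10, R12, I3, L1, I4, C3, V1} → V_1 = -4.440+0.000j
Node n2: branches {R3, R5, R6, I1, C1, R9, R10, R11, R12} → V_2 = -4.204-0.3843j
Node n3: branches {R1, R2, R5, R6, I2, C2, L1, I4, C3} → V_3 = 0.1813-0.08415j
Source currents: i(V1)=-2.304-0.06067j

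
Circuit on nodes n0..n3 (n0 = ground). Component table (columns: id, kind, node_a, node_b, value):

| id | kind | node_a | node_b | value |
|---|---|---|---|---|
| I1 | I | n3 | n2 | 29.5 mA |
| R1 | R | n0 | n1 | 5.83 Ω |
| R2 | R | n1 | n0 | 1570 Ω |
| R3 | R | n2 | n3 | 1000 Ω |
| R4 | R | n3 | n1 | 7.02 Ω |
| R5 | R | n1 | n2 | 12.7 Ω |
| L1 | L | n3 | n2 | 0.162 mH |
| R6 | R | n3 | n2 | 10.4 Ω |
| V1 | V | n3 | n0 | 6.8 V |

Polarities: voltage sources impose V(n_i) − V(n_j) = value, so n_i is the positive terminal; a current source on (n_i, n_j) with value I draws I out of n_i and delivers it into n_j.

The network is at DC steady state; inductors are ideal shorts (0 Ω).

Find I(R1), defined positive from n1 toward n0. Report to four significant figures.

Apply KCL at each of the 3 non-ground nodes and solve the resulting linear system.
Node n1: branches {R1, R2, R4, R5} → V_1 = 3.824
Node n2: branches {I1, R3, R5, L1, R6} → V_2 = 6.800
Node n3: branches {I1, R3, R4, L1, R6, V1} → V_3 = 6.800
Source currents: i(L1)=0.2048, i(V1)=-0.6583

0.6559 A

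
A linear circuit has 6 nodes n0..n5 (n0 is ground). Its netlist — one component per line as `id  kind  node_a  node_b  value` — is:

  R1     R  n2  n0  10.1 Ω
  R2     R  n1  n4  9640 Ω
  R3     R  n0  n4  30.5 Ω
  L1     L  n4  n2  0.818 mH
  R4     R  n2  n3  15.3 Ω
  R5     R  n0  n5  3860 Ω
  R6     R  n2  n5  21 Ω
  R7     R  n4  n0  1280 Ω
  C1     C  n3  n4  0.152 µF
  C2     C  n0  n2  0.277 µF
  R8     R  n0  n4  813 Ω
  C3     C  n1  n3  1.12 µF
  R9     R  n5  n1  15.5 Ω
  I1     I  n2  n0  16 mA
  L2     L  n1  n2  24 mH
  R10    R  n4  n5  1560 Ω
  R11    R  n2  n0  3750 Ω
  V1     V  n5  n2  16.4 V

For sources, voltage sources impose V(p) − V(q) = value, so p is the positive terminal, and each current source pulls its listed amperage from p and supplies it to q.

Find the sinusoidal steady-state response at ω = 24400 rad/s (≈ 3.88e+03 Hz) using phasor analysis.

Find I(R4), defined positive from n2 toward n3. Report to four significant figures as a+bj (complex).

Element admittances at ω=24400 rad/s:
  Y(R1) = 0.09901+0.000j S between n2,n0
  Y(R2) = 0.0001037+0.000j S between n1,n4
  Y(R3) = 0.03279+0.000j S between n0,n4
  Y(L1) = 0.000-0.05010j S between n4,n2
  Y(R4) = 0.06536+0.000j S between n2,n3
  Y(R5) = 0.0002591+0.000j S between n0,n5
  Y(R6) = 0.04762+0.000j S between n2,n5
  Y(R7) = 0.0007813+0.000j S between n4,n0
  Y(C1) = 0.000+0.003709j S between n3,n4
  Y(C2) = 0.000+0.006759j S between n0,n2
  Y(R8) = 0.001230+0.000j S between n0,n4
  Y(C3) = 0.000+0.02733j S between n1,n3
  Y(R9) = 0.06452+0.000j S between n5,n1
  I1: injects 0.016 A into n0 (from n2)
  Y(L2) = 0.000-0.001708j S between n1,n2
  Y(R10) = 0.0006410+0.000j S between n4,n5
  Y(R11) = 0.0002667+0.000j S between n2,n0
  V1: constraint V(n5)−V(n2) = 16.4
Assemble and solve the 6×6 MNA system:
  V(n1)=13.12-3.829j  V(n2)=-0.1081-0.03532j  V(n3)=3.318+3.857j  V(n4)=-0.2794+0.1220j  V(n5)=16.29-0.03532j
  i(V1)=-1.001-0.2446j

-0.2239-0.2544j A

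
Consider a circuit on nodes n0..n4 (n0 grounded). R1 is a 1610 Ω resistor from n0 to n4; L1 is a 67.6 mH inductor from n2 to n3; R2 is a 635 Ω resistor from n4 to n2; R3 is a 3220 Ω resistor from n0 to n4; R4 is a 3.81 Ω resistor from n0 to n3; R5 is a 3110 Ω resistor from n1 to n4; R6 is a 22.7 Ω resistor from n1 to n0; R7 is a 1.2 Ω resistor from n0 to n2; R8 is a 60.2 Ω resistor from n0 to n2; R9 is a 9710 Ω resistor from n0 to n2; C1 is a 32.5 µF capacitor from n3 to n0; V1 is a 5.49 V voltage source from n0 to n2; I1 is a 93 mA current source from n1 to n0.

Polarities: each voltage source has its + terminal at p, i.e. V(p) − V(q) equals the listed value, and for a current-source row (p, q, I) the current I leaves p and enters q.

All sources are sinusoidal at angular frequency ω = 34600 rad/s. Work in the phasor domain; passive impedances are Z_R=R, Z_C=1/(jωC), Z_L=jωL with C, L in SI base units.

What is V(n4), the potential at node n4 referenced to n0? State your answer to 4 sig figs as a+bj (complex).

-3.298+0.000j V

Element admittances at ω=34600 rad/s:
  Y(R1) = 0.0006211+0.000j S between n0,n4
  Y(L1) = 0.000-0.0004275j S between n2,n3
  Y(R2) = 0.001575+0.000j S between n4,n2
  Y(R3) = 0.0003106+0.000j S between n0,n4
  Y(R4) = 0.2625+0.000j S between n0,n3
  Y(R5) = 0.0003215+0.000j S between n1,n4
  Y(R6) = 0.04405+0.000j S between n1,n0
  Y(R7) = 0.8333+0.000j S between n0,n2
  Y(R8) = 0.01661+0.000j S between n0,n2
  Y(R9) = 0.0001030+0.000j S between n0,n2
  Y(C1) = 0.000+1.124j S between n3,n0
  V1: constraint V(n0)−V(n2) = 5.49
  I1: injects 0.093 A into n0 (from n1)
Assemble and solve the 5×5 MNA system:
  V(n1)=-2.120+0.000j  V(n2)=-5.490+0.000j  V(n3)=0.001980+0.0004624j  V(n4)=-3.298+0.000j
  i(V1)=-4.670+0.002348j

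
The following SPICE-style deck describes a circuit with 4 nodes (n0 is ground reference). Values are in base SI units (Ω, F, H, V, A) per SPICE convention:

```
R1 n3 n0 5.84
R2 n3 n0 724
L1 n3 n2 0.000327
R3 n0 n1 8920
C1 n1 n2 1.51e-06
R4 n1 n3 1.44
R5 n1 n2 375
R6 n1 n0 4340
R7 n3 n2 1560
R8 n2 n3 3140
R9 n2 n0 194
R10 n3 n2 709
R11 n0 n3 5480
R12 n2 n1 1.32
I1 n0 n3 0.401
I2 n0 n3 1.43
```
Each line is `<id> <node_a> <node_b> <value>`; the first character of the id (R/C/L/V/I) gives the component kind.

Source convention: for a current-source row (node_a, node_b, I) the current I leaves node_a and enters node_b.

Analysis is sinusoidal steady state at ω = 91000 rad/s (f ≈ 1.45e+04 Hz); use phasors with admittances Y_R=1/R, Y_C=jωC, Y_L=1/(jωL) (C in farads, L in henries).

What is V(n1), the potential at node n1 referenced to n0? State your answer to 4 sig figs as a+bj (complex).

Apply KCL at each of the 3 non-ground nodes and solve the resulting linear system.
Node n1: branches {R3, C1, R4, R5, R6, R12} → V_1 = 10.19-0.007028j
Node n2: branches {L1, C1, R5, R7, R8, R9, R10, R12} → V_2 = 10.13-0.001370j
Node n3: branches {R1, R2, L1, R4, R7, R8, R10, R11, I1, I2} → V_3 = 10.27+5.479e-05j

10.19-0.007028j V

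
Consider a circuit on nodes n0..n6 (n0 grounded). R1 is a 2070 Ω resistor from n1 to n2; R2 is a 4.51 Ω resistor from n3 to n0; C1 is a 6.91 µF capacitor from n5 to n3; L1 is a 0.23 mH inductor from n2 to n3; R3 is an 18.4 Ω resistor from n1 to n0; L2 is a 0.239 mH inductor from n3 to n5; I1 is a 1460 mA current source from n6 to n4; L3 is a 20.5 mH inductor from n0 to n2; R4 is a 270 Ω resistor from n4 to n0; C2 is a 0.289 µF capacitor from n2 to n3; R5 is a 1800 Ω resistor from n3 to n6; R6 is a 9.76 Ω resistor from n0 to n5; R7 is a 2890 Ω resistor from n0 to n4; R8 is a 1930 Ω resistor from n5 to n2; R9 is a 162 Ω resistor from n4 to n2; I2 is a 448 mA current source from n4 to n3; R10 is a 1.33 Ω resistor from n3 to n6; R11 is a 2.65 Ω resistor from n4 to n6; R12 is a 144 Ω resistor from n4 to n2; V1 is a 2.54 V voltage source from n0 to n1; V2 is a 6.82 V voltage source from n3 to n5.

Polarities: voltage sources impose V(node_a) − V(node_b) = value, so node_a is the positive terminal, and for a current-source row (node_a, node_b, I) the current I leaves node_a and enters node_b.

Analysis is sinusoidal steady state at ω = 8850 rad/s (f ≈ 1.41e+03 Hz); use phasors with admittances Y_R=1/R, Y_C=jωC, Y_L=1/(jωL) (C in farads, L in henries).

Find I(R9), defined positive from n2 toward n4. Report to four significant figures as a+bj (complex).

MNA unknowns: 6 node voltages V₁..V_6 plus 2 source currents (V1, V2)
R1: Y=0.0004831+0.000j on G[1,2]
R2: Y=0.2217+0.000j on G[3,0]
C1: Y=0.000+0.06115j on G[5,3]
L1: Y=0.000-0.4913j on G[2,3]
R3: Y=0.05435+0.000j on G[1,0]
L2: Y=0.000-0.4728j on G[3,5]
I1: z[6]−=1.46, z[4]+=1.46
L3: Y=0.000-0.005512j on G[0,2]
R4: Y=0.003704+0.000j on G[4,0]
C2: Y=0.000+0.002558j on G[2,3]
R5: Y=0.0005556+0.000j on G[3,6]
R6: Y=0.1025+0.000j on G[0,5]
R7: Y=0.0003460+0.000j on G[0,4]
R8: Y=0.0005181+0.000j on G[5,2]
R9: Y=0.006173+0.000j on G[4,2]
I2: z[4]−=0.448, z[3]+=0.448
R10: Y=0.7519+0.000j on G[3,6]
R11: Y=0.3774+0.000j on G[4,6]
R12: Y=0.006944+0.000j on G[4,2]
V1: row V0−V1=2.54, i_V1 at 0,1
V2: row V3−V5=6.82, i_V2 at 3,5
solve → V1=-2.540+0.000j, V2=2.075+0.07425j, V3=2.097+0.03472j, V4=4.017+0.03612j, V5=-4.723+0.03472j, V6=1.446+0.03519j
aux → i_V1=-0.1403-3.587e-05j, i_V2=-0.4874+2.811j

-0.01199+0.0002353j A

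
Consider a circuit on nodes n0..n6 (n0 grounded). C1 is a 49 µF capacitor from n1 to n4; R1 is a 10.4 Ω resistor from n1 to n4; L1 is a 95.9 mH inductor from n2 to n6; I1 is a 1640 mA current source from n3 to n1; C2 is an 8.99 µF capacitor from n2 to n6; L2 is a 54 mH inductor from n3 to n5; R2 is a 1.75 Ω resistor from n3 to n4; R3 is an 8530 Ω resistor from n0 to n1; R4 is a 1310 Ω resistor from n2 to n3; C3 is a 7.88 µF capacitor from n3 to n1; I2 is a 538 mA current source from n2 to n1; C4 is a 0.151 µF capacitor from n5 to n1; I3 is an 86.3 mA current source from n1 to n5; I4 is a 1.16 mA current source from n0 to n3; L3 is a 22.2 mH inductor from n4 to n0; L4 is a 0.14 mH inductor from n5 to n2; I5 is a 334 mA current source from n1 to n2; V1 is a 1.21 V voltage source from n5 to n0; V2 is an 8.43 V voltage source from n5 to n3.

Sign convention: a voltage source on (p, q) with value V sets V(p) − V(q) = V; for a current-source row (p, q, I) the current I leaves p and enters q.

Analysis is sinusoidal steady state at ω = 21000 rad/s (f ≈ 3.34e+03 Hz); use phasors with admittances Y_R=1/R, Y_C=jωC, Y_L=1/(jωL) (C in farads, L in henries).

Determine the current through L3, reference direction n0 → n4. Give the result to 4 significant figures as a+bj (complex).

Element admittances at ω=21000 rad/s:
  Y(C1) = 0.000+1.029j S between n1,n4
  Y(R1) = 0.09615+0.000j S between n1,n4
  Y(L1) = 0.000-0.0004965j S between n2,n6
  I1: injects 1.64 A into n1 (from n3)
  Y(C2) = 0.000+0.1888j S between n2,n6
  Y(L2) = 0.000-0.0008818j S between n3,n5
  Y(R2) = 0.5714+0.000j S between n3,n4
  Y(R3) = 0.0001172+0.000j S between n0,n1
  Y(R4) = 0.0007634+0.000j S between n2,n3
  Y(C3) = 0.000+0.1655j S between n3,n1
  I2: injects 0.538 A into n1 (from n2)
  Y(C4) = 0.000+0.003171j S between n5,n1
  I3: injects 0.0863 A into n5 (from n1)
  I4: injects 0.00116 A into n3 (from n0)
  Y(L3) = 0.000-0.002145j S between n4,n0
  Y(L4) = 0.000-0.3401j S between n5,n2
  I5: injects 0.334 A into n2 (from n1)
  V1: constraint V(n5)−V(n0) = 1.21
  V2: constraint V(n5)−V(n3) = 8.43
Assemble and solve the 8×8 MNA system:
  V(n1)=-4.956-2.034j  V(n2)=1.209-0.6187j  V(n3)=-7.220+0.000j  V(n4)=-4.741-0.6389j  V(n5)=1.210+0.000j  V(n6)=1.209-0.6187j
  i(V1)=0.003111-0.009931j  i(V2)=-0.1208-0.001714j

0.001371-0.01017j A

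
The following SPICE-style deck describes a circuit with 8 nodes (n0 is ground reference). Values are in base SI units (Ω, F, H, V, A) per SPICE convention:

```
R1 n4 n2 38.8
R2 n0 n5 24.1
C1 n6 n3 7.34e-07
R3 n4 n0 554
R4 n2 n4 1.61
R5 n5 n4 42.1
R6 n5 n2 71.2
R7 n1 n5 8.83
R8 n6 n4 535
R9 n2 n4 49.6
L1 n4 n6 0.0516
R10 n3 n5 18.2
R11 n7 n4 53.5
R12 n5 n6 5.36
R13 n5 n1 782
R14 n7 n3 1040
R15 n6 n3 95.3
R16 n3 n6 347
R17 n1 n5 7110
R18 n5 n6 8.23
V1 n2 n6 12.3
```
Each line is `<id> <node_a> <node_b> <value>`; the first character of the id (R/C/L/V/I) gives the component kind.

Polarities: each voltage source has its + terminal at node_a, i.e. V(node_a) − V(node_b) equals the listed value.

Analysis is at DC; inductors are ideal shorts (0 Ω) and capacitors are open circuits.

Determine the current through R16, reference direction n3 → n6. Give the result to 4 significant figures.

Apply KCL at each of the 7 non-ground nodes and solve the resulting linear system.
Node n1: branches {R7, R13, R17} → V_1 = 0.02006
Node n2: branches {R1, R4, R6, R9, V1} → V_2 = 11.84
Node n3: branches {C1, R10, R14, R15, R16} → V_3 = -0.07927
Node n4: branches {R1, R3, R4, R5, R8, R9, L1, R11} → V_4 = -0.4612
Node n5: branches {R2, R5, R6, R7, R10, R12, R13, R17, R18} → V_5 = 0.02006
Node n6: branches {C1, R8, L1, R12, R15, R16, R18, V1} → V_6 = -0.4612
Node n7: branches {R11, R14} → V_7 = -0.4425
Source currents: i(L1)=8.217, i(V1)=-8.371

0.001101 A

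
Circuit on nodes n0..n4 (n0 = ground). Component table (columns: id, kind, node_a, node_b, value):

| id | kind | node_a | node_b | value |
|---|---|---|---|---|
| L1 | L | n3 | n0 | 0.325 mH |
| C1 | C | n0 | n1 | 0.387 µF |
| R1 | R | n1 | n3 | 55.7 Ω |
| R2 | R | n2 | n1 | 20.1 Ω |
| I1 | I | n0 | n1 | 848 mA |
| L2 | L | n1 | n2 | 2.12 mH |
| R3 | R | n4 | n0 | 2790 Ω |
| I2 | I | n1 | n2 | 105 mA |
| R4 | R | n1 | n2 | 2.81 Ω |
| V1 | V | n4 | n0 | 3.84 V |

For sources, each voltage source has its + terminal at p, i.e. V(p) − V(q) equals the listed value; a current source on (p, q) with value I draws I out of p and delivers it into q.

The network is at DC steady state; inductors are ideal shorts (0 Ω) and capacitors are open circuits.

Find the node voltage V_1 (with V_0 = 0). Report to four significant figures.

Element admittances at DC:
  L1: short n3↔n0 (DC inductor)
  Y(C1) = 0.000 S between n0,n1
  Y(R1) = 0.01795 S between n1,n3
  Y(R2) = 0.04975 S between n2,n1
  I1: injects 0.848 A into n1 (from n0)
  L2: short n1↔n2 (DC inductor)
  Y(R3) = 0.0003584 S between n4,n0
  I2: injects 0.105 A into n2 (from n1)
  Y(R4) = 0.3559 S between n1,n2
  V1: constraint V(n4)−V(n0) = 3.84
Assemble and solve the 7×7 MNA system:
  V(n1)=47.23  V(n2)=47.23  V(n3)=0.000  V(n4)=3.840
  i(L1)=0.8480  i(L2)=-0.1050  i(V1)=-0.001376

47.23 V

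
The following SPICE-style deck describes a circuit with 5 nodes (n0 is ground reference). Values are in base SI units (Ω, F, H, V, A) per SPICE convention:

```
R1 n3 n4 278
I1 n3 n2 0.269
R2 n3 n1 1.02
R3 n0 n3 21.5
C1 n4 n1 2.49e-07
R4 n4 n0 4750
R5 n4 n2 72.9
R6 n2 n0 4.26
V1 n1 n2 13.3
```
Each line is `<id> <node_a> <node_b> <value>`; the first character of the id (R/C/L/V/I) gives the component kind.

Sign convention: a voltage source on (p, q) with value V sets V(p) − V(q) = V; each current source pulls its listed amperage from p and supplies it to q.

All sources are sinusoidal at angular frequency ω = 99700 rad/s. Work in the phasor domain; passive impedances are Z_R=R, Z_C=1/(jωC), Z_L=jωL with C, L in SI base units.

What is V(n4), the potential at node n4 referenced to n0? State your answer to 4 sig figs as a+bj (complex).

MNA unknowns: 4 node voltages V₁..V_4 plus 1 source current (V1)
R1: Y=0.003597+0.000j on G[3,4]
I1: z[3]−=0.269, z[2]+=0.269
R2: Y=0.9804+0.000j on G[3,1]
R3: Y=0.04651+0.000j on G[0,3]
C1: Y=0.000+0.02483j on G[4,1]
R4: Y=0.0002105+0.000j on G[4,0]
R5: Y=0.01372+0.000j on G[4,2]
R6: Y=0.2347+0.000j on G[2,0]
V1: row V1−V2=13.3, i_V1 at 1,2
solve → V1=11.22-0.006734j, V2=-2.076-0.006734j, V3=10.44+0.01118j, V4=7.665+5.038j
aux → i_V1=-0.8900-0.07078j

7.665+5.038j V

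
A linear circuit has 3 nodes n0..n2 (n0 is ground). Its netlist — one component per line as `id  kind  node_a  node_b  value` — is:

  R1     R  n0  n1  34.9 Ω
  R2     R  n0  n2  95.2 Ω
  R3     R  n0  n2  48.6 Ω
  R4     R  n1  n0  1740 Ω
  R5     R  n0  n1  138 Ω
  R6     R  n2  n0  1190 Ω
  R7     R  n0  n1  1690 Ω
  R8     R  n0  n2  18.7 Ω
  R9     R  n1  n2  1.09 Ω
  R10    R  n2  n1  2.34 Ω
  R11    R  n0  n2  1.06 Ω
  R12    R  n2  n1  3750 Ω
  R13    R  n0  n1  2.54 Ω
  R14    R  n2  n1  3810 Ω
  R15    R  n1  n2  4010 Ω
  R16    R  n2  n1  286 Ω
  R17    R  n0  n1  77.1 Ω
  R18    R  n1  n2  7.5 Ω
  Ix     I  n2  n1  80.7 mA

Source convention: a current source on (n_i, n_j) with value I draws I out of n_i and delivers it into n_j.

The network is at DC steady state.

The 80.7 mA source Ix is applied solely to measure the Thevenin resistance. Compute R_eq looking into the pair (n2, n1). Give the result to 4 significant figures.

MNA unknowns: 2 node voltages V₁..V_2
R1: Y=0.02865 on G[0,1]
R2: Y=0.01050 on G[0,2]
R3: Y=0.02058 on G[0,2]
R4: Y=0.0005747 on G[1,0]
R5: Y=0.007246 on G[0,1]
R6: Y=0.0008403 on G[2,0]
R7: Y=0.0005917 on G[0,1]
R8: Y=0.05348 on G[0,2]
R9: Y=0.9174 on G[1,2]
R10: Y=0.4274 on G[2,1]
R11: Y=0.9434 on G[0,2]
R12: Y=0.0002667 on G[2,1]
R13: Y=0.3937 on G[0,1]
R14: Y=0.0002625 on G[2,1]
R15: Y=0.0002494 on G[1,2]
R16: Y=0.003497 on G[2,1]
R17: Y=0.01297 on G[0,1]
R18: Y=0.1333 on G[1,2]
Ix: z[2]−=0.0807, z[1]+=0.0807
solve → V1=0.03146, V2=-0.01357

R_eq = 0.5579 Ω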